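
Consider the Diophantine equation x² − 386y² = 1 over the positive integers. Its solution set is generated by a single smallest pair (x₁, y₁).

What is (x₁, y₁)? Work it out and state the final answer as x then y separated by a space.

111555 5678

[19; 1,1,1,4,1,18,1,4,1,1,1,38] for √386; ℓ=12 ⇒ convergent index 11
a_0=19:  p_0=19·1+0=19,  q_0=19·0+1=1
…
a_2=1:  p_2=1·20+19=39,  q_2=1·1+1=2
a_3=1:  p_3=1·39+20=59,  q_3=1·2+1=3
…
a_5=1:  p_5=1·275+59=334,  q_5=1·14+3=17
…
a_7=1:  p_7=1·6287+334=6621,  q_7=1·320+17=337
…
a_10=1:  p_10=1·39392+32771=72163,  q_10=1·2005+1668=3673
a_11=1:  p_11=1·72163+39392=111555,  q_11=1·3673+2005=5678
(x₁, y₁) = (111555, 5678);  111555² − 386·5678² = 1 ✓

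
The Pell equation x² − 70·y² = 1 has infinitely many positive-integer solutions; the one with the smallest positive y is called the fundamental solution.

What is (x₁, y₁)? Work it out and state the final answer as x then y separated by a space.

√70 → a₀=8, period (2,1,2,1,2,16); ℓ=6 even so k=5
step 0: (8, 1)  from 8·(1,0) + (0,1)
…
step 3: (67, 8)  from 2·(25,3) + (17,2)
step 4: (92, 11)  from 1·(67,8) + (25,3)
step 5: (251, 30)  from 2·(92,11) + (67,8)
(x₁, y₁) = (251, 30);  251² − 70·30² = 1 ✓

251 30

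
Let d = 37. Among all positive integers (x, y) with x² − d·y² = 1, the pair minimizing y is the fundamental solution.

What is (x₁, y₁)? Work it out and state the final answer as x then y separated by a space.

√37 = [6; 12, …], period ℓ=1 (odd) → k=1
a_0=6:  p_0=6·1+0=6,  q_0=6·0+1=1
a_1=12:  p_1=12·6+1=73,  q_1=12·1+0=12
(x₁, y₁) = (73, 12);  73² − 37·12² = 1 ✓

73 12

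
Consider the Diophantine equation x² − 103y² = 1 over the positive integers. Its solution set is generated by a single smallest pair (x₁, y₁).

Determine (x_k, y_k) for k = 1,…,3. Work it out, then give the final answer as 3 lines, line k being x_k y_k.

227528 22419
103537981567 10201900464
47115579739725224 4642436017523565

[10; 6,1,2,1,1,9,1,1,2,1,6,20] for √103; ℓ=12 ⇒ convergent index 11
i=0: a=10 ⇒ p=10, q=1
i=1: a=6 ⇒ p=61, q=6
i=2: a=1 ⇒ p=71, q=7
…
i=4: a=1 ⇒ p=274, q=27
i=5: a=1 ⇒ p=477, q=47
i=6: a=9 ⇒ p=4567, q=450
i=7: a=1 ⇒ p=5044, q=497
i=8: a=1 ⇒ p=9611, q=947
i=9: a=2 ⇒ p=24266, q=2391
i=10: a=1 ⇒ p=33877, q=3338
i=11: a=6 ⇒ p=227528, q=22419
→ (227528, 22419).  Check: 227528²=51768990784, 103·22419²=51768990783, difference 1.
k=2:  x_2 = 227528·227528+103·22419·22419 = 103537981567,  y_2 = 227528·22419+22419·227528 = 10201900464
k=3:  x_3 = 227528·103537981567+103·22419·10201900464 = 47115579739725224,  y_3 = 227528·10201900464+22419·103537981567 = 4642436017523565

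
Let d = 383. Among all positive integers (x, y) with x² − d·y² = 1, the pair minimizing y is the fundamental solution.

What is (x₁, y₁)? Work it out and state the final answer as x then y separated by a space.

18768 959

d=383: √d = [19; 1,1,3,19,3,1,1,38] (ℓ=8, even), read p_7/q_7
k=0  a_k=19  p_k/q_k = 19/1
k=1  a_k=1  p_k/q_k = 20/1
k=2  a_k=1  p_k/q_k = 39/2
k=3  a_k=3  p_k/q_k = 137/7
k=4  a_k=19  p_k/q_k = 2642/135
k=5  a_k=3  p_k/q_k = 8063/412
k=6  a_k=1  p_k/q_k = 10705/547
k=7  a_k=1  p_k/q_k = 18768/959
(x₁, y₁) = (18768, 959);  18768² − 383·959² = 1 ✓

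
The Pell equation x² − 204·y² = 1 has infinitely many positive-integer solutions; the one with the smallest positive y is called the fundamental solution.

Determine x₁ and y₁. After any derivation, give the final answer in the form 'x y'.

4999 350

√204 = [14; 3,1,1,6,1,1,3,28, …], period ℓ=8 (even) → k=7
a_0=14:  p_0=14·1+0=14,  q_0=14·0+1=1
…
a_3=1:  p_3=1·57+43=100,  q_3=1·4+3=7
…
a_6=1:  p_6=1·757+657=1414,  q_6=1·53+46=99
a_7=3:  p_7=3·1414+757=4999,  q_7=3·99+53=350
→ (4999, 350).  Check: 4999²=24990001, 204·350²=24990000, difference 1.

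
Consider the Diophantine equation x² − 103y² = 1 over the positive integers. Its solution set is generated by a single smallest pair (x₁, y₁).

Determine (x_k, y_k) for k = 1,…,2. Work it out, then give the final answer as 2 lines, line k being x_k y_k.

227528 22419
103537981567 10201900464

√103 → a₀=10, period (6,1,2,1,1,9,1,1,2,1,6,20); ℓ=12 even so k=11
step 0: (10, 1)  from 10·(1,0) + (0,1)
step 1: (61, 6)  from 6·(10,1) + (1,0)
step 2: (71, 7)  from 1·(61,6) + (10,1)
…
step 4: (274, 27)  from 1·(203,20) + (71,7)
step 5: (477, 47)  from 1·(274,27) + (203,20)
step 6: (4567, 450)  from 9·(477,47) + (274,27)
…
step 8: (9611, 947)  from 1·(5044,497) + (4567,450)
…
step 10: (33877, 3338)  from 1·(24266,2391) + (9611,947)
step 11: (227528, 22419)  from 6·(33877,3338) + (24266,2391)
fundamental: x₁=227528, y₁=22419  (since 51768990784 − 103·502611561 = 1)
n=2: (227528,22419)∘(227528,22419) = (227528·227528+103·22419·22419, 227528·22419+22419·227528) = (103537981567,10201900464)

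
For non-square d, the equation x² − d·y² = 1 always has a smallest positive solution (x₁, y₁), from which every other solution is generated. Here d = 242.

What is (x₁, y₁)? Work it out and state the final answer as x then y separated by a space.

√242 → a₀=15, period (1,1,3,1,14,1,3,1,1,30); ℓ=10 even so k=9
i=0: a=15 ⇒ p=15, q=1
…
i=2: a=1 ⇒ p=31, q=2
…
i=7: a=3 ⇒ p=8696, q=559
i=8: a=1 ⇒ p=10905, q=701
i=9: a=1 ⇒ p=19601, q=1260
fundamental: x₁=19601, y₁=1260  (since 384199201 − 242·1587600 = 1)

19601 1260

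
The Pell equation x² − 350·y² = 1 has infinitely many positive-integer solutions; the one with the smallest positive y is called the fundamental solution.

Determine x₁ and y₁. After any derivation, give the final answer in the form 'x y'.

√350 = [18; 1,2,2,2,1,36, …], period ℓ=6 (even) → k=5
a_0=18:  p_0=18·1+0=18,  q_0=18·0+1=1
a_1=1:  p_1=1·18+1=19,  q_1=1·1+0=1
…
a_3=2:  p_3=2·56+19=131,  q_3=2·3+1=7
a_4=2:  p_4=2·131+56=318,  q_4=2·7+3=17
a_5=1:  p_5=1·318+131=449,  q_5=1·17+7=24
fundamental: x₁=449, y₁=24  (since 201601 − 350·576 = 1)

449 24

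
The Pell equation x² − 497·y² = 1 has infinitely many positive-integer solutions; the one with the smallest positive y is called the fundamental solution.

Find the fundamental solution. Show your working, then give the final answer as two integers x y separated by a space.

[22; 3,2,2,5,6,5,2,2,3,44] for √497; ℓ=10 ⇒ convergent index 9
step 0: (22, 1)  from 22·(1,0) + (0,1)
…
step 3: (379, 17)  from 2·(156,7) + (67,3)
…
step 5: (12685, 569)  from 6·(2051,92) + (379,17)
step 6: (65476, 2937)  from 5·(12685,569) + (2051,92)
step 7: (143637, 6443)  from 2·(65476,2937) + (12685,569)
step 8: (352750, 15823)  from 2·(143637,6443) + (65476,2937)
step 9: (1201887, 53912)  from 3·(352750,15823) + (143637,6443)
(x₁, y₁) = (1201887, 53912);  1201887² − 497·53912² = 1 ✓

1201887 53912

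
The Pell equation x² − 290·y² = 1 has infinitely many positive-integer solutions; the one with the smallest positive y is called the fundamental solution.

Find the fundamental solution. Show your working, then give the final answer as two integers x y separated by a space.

√290 → a₀=17, period (34); ℓ=1 odd so k=1
i=0: a=17 ⇒ p=17, q=1
i=1: a=34 ⇒ p=579, q=34
fundamental: x₁=579, y₁=34  (since 335241 − 290·1156 = 1)

579 34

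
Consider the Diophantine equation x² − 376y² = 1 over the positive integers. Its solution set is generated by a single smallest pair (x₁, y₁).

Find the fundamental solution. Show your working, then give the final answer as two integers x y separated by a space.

2143295 110532

√376 = [19; 2,1,1,3,1,…,1,2,38, …], period ℓ=16 (even) → k=15
a_0=19:  p_0=19·1+0=19,  q_0=19·0+1=1
…
a_2=1:  p_2=1·39+19=58,  q_2=1·2+1=3
a_3=1:  p_3=1·58+39=97,  q_3=1·3+2=5
a_4=3:  p_4=3·97+58=349,  q_4=3·5+3=18
a_5=1:  p_5=1·349+97=446,  q_5=1·18+5=23
…
a_14=1:  p_14=1·468441+368986=837427,  q_14=1·24158+19029=43187
a_15=2:  p_15=2·837427+468441=2143295,  q_15=2·43187+24158=110532
(x₁, y₁) = (2143295, 110532);  2143295² − 376·110532² = 1 ✓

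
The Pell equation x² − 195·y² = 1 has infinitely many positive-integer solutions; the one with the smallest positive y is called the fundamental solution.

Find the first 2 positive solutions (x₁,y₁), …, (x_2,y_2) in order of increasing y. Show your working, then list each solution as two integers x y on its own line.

[13; 1,26] for √195; ℓ=2 ⇒ convergent index 1
i=0: a=13 ⇒ p=13, q=1
i=1: a=1 ⇒ p=14, q=1
(x₁, y₁) = (14, 1);  14² − 195·1² = 1 ✓
(14+1√195)^2 = 391 + 28√195

14 1
391 28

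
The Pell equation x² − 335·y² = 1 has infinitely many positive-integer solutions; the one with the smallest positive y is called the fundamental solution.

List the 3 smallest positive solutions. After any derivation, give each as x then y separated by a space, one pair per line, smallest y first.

604 33
729631 39864
881393644 48155679

d=335: √d = [18; 3,3,3,36] (ℓ=4, even), read p_3/q_3
a_0=18:  p_0=18·1+0=18,  q_0=18·0+1=1
a_1=3:  p_1=3·18+1=55,  q_1=3·1+0=3
a_2=3:  p_2=3·55+18=183,  q_2=3·3+1=10
a_3=3:  p_3=3·183+55=604,  q_3=3·10+3=33
→ (604, 33).  Check: 604²=364816, 335·33²=364815, difference 1.
(x_2, y_2) = (604·604 + 335·33·33, 604·33 + 33·604) = (729631, 39864)
(x_3, y_3) = (604·729631 + 335·33·39864, 604·39864 + 33·729631) = (881393644, 48155679)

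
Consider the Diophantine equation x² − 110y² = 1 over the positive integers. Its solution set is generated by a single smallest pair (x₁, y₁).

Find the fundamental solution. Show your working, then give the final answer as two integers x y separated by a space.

√110 → a₀=10, period (2,20); ℓ=2 even so k=1
a_0=10:  p_0=10·1+0=10,  q_0=10·0+1=1
a_1=2:  p_1=2·10+1=21,  q_1=2·1+0=2
fundamental: x₁=21, y₁=2  (since 441 − 110·4 = 1)

21 2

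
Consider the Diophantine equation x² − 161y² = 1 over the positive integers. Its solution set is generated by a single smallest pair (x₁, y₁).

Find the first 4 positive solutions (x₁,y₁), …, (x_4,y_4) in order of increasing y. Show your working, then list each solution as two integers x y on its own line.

11775 928
277301249 21854400
6530444402175 514671119072
153791965393920001 12120504832291200

d=161: √d = [12; 1,2,4,1,2,1,4,2,1,24] (ℓ=10, even), read p_9/q_9
k=0  a_k=12  p_k/q_k = 12/1
k=1  a_k=1  p_k/q_k = 13/1
…
k=5  a_k=2  p_k/q_k = 571/45
…
k=7  a_k=4  p_k/q_k = 3667/289
k=8  a_k=2  p_k/q_k = 8108/639
k=9  a_k=1  p_k/q_k = 11775/928
fundamental: x₁=11775, y₁=928  (since 138650625 − 161·861184 = 1)
(11775+928√161)^2 = 277301249 + 21854400√161
(11775+928√161)^3 = 6530444402175 + 514671119072√161
(11775+928√161)^4 = 153791965393920001 + 12120504832291200√161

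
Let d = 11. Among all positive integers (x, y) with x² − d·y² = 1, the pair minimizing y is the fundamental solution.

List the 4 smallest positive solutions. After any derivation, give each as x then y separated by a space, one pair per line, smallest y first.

10 3
199 60
3970 1197
79201 23880

[3; 3,6] for √11; ℓ=2 ⇒ convergent index 1
step 0: (3, 1)  from 3·(1,0) + (0,1)
step 1: (10, 3)  from 3·(3,1) + (1,0)
(x₁, y₁) = (10, 3);  10² − 11·3² = 1 ✓
k=2:  x_2 = 10·10+11·3·3 = 199,  y_2 = 10·3+3·10 = 60
k=3:  x_3 = 10·199+11·3·60 = 3970,  y_3 = 10·60+3·199 = 1197
k=4:  x_4 = 10·3970+11·3·1197 = 79201,  y_4 = 10·1197+3·3970 = 23880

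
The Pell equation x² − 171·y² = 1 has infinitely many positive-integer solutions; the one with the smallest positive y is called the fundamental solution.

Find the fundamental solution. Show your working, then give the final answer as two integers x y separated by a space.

d=171: √d = [13; 13,26] (ℓ=2, even), read p_1/q_1
step 0: (13, 1)  from 13·(1,0) + (0,1)
step 1: (170, 13)  from 13·(13,1) + (1,0)
fundamental: x₁=170, y₁=13  (since 28900 − 171·169 = 1)

170 13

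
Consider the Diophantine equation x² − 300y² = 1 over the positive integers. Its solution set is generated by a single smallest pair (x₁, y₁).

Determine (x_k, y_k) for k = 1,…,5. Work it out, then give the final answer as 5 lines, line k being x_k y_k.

√300 = [17; 3,8,3,34, …], period ℓ=4 (even) → k=3
a_0=17:  p_0=17·1+0=17,  q_0=17·0+1=1
a_1=3:  p_1=3·17+1=52,  q_1=3·1+0=3
a_2=8:  p_2=8·52+17=433,  q_2=8·3+1=25
a_3=3:  p_3=3·433+52=1351,  q_3=3·25+3=78
→ (1351, 78).  Check: 1351²=1825201, 300·78²=1825200, difference 1.
(1351+78√300)^2 = 3650401 + 210756√300
(1351+78√300)^3 = 9863382151 + 569462634√300
(1351+78√300)^4 = 26650854921601 + 1538687826312√300
(1351+78√300)^5 = 72010600134783751 + 4157533937232390√300

1351 78
3650401 210756
9863382151 569462634
26650854921601 1538687826312
72010600134783751 4157533937232390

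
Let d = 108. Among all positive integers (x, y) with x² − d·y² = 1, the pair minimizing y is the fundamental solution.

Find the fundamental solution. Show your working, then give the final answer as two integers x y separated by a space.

√108 = [10; 2,1,1,4,1,1,2,20, …], period ℓ=8 (even) → k=7
i=0: a=10 ⇒ p=10, q=1
i=1: a=2 ⇒ p=21, q=2
i=2: a=1 ⇒ p=31, q=3
…
i=4: a=4 ⇒ p=239, q=23
…
i=6: a=1 ⇒ p=530, q=51
i=7: a=2 ⇒ p=1351, q=130
fundamental: x₁=1351, y₁=130  (since 1825201 − 108·16900 = 1)

1351 130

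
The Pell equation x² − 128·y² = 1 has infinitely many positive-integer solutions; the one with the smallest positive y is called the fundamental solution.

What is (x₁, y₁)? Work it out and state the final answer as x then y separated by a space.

d=128: √d = [11; 3,5,3,22] (ℓ=4, even), read p_3/q_3
k=0  a_k=11  p_k/q_k = 11/1
k=1  a_k=3  p_k/q_k = 34/3
k=2  a_k=5  p_k/q_k = 181/16
k=3  a_k=3  p_k/q_k = 577/51
→ (577, 51).  Check: 577²=332929, 128·51²=332928, difference 1.

577 51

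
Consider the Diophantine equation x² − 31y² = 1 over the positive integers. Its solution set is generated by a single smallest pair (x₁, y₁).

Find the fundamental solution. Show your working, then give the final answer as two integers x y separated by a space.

1520 273

d=31: √d = [5; 1,1,3,5,3,1,1,10] (ℓ=8, even), read p_7/q_7
a_0=5:  p_0=5·1+0=5,  q_0=5·0+1=1
a_1=1:  p_1=1·5+1=6,  q_1=1·1+0=1
…
a_3=3:  p_3=3·11+6=39,  q_3=3·2+1=7
a_4=5:  p_4=5·39+11=206,  q_4=5·7+2=37
…
a_6=1:  p_6=1·657+206=863,  q_6=1·118+37=155
a_7=1:  p_7=1·863+657=1520,  q_7=1·155+118=273
→ (1520, 273).  Check: 1520²=2310400, 31·273²=2310399, difference 1.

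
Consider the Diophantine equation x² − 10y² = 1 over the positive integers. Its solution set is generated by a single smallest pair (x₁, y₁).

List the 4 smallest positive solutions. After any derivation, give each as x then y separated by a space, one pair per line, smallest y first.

19 6
721 228
27379 8658
1039681 328776

√10 → a₀=3, period (6); ℓ=1 odd so k=1
a_0=3:  p_0=3·1+0=3,  q_0=3·0+1=1
a_1=6:  p_1=6·3+1=19,  q_1=6·1+0=6
→ (19, 6).  Check: 19²=361, 10·6²=360, difference 1.
(x_2, y_2) = (19·19 + 10·6·6, 19·6 + 6·19) = (721, 228)
(x_3, y_3) = (19·721 + 10·6·228, 19·228 + 6·721) = (27379, 8658)
(x_4, y_4) = (19·27379 + 10·6·8658, 19·8658 + 6·27379) = (1039681, 328776)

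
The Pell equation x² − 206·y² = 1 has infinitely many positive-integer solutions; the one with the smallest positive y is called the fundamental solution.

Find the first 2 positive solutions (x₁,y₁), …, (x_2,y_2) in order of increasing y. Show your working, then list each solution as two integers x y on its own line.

59535 4148
7088832449 493902360

d=206: √d = [14; 2,1,5,14,5,1,2,28] (ℓ=8, even), read p_7/q_7
step 0: (14, 1)  from 14·(1,0) + (0,1)
…
step 2: (43, 3)  from 1·(29,2) + (14,1)
step 3: (244, 17)  from 5·(43,3) + (29,2)
…
step 6: (20998, 1463)  from 1·(17539,1222) + (3459,241)
step 7: (59535, 4148)  from 2·(20998,1463) + (17539,1222)
fundamental: x₁=59535, y₁=4148  (since 3544416225 − 206·17205904 = 1)
(x_2, y_2) = (59535·59535 + 206·4148·4148, 59535·4148 + 4148·59535) = (7088832449, 493902360)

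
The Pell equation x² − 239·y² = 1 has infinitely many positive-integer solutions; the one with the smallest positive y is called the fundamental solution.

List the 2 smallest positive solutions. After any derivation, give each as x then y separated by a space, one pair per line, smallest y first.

6195120 400729
76759023628799 4965128484960

d=239: √d = [15; 2,5,1,2,4,15,4,2,1,5,2,30] (ℓ=12, even), read p_11/q_11
a_0=15:  p_0=15·1+0=15,  q_0=15·0+1=1
…
a_2=5:  p_2=5·31+15=170,  q_2=5·2+1=11
…
a_10=5:  p_10=5·500258+346141=2847431,  q_10=5·32359+22390=184185
a_11=2:  p_11=2·2847431+500258=6195120,  q_11=2·184185+32359=400729
fundamental: x₁=6195120, y₁=400729  (since 38379511814400 − 239·160583731441 = 1)
n=2: (6195120,400729)∘(6195120,400729) = (6195120·6195120+239·400729·400729, 6195120·400729+400729·6195120) = (76759023628799,4965128484960)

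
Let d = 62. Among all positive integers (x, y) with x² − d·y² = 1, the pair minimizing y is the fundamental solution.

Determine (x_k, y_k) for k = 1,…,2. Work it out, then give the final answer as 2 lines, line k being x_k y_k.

[7; 1,6,1,14] for √62; ℓ=4 ⇒ convergent index 3
k=0  a_k=7  p_k/q_k = 7/1
…
k=2  a_k=6  p_k/q_k = 55/7
k=3  a_k=1  p_k/q_k = 63/8
(x₁, y₁) = (63, 8);  63² − 62·8² = 1 ✓
n=2: (63,8)∘(63,8) = (63·63+62·8·8, 63·8+8·63) = (7937,1008)

63 8
7937 1008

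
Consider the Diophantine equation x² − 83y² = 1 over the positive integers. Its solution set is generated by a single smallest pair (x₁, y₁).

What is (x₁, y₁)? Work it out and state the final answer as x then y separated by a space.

82 9

√83 → a₀=9, period (9,18); ℓ=2 even so k=1
a_0=9:  p_0=9·1+0=9,  q_0=9·0+1=1
a_1=9:  p_1=9·9+1=82,  q_1=9·1+0=9
(x₁, y₁) = (82, 9);  82² − 83·9² = 1 ✓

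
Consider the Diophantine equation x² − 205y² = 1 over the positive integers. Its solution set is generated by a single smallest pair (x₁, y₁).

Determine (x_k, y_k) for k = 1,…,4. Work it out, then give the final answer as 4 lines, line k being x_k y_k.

√205 = [14; 3,6,1,4,1,6,3,28, …], period ℓ=8 (even) → k=7
step 0: (14, 1)  from 14·(1,0) + (0,1)
step 1: (43, 3)  from 3·(14,1) + (1,0)
step 2: (272, 19)  from 6·(43,3) + (14,1)
step 3: (315, 22)  from 1·(272,19) + (43,3)
step 4: (1532, 107)  from 4·(315,22) + (272,19)
…
step 6: (12614, 881)  from 6·(1847,129) + (1532,107)
step 7: (39689, 2772)  from 3·(12614,881) + (1847,129)
(x₁, y₁) = (39689, 2772);  39689² − 205·2772² = 1 ✓
n=2: (39689,2772)∘(39689,2772) = (39689·39689+205·2772·2772, 39689·2772+2772·39689) = (3150433441,220035816)
n=3: (3150433441,220035816)∘(39689,2772) = (39689·3150433441+205·2772·220035816, 39689·220035816+2772·3150433441) = (250075105640009,17466002999676)
n=4: (250075105640009,17466002999676)∘(39689,2772) = (39689·250075105640009+205·2772·17466002999676, 39689·17466002999676+2772·250075105640009) = (19850461732342200961,1386416385888245712)

39689 2772
3150433441 220035816
250075105640009 17466002999676
19850461732342200961 1386416385888245712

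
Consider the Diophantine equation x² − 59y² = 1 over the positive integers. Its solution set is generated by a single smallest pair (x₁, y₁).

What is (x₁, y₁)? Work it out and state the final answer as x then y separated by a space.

√59 → a₀=7, period (1,2,7,2,1,14); ℓ=6 even so k=5
i=0: a=7 ⇒ p=7, q=1
…
i=2: a=2 ⇒ p=23, q=3
i=3: a=7 ⇒ p=169, q=22
i=4: a=2 ⇒ p=361, q=47
i=5: a=1 ⇒ p=530, q=69
fundamental: x₁=530, y₁=69  (since 280900 − 59·4761 = 1)

530 69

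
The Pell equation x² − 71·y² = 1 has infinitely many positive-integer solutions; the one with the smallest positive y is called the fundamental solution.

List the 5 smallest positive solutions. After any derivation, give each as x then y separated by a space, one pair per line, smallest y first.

d=71: √d = [8; 2,2,1,7,1,2,2,16] (ℓ=8, even), read p_7/q_7
step 0: (8, 1)  from 8·(1,0) + (0,1)
…
step 2: (42, 5)  from 2·(17,2) + (8,1)
…
step 6: (1483, 176)  from 2·(514,61) + (455,54)
step 7: (3480, 413)  from 2·(1483,176) + (514,61)
fundamental: x₁=3480, y₁=413  (since 12110400 − 71·170569 = 1)
k=2:  x_2 = 3480·3480+71·413·413 = 24220799,  y_2 = 3480·413+413·3480 = 2874480
k=3:  x_3 = 3480·24220799+71·413·2874480 = 168576757560,  y_3 = 3480·2874480+413·24220799 = 20006380387
k=4:  x_4 = 3480·168576757560+71·413·20006380387 = 1173294208396801,  y_4 = 3480·20006380387+413·168576757560 = 139244404619040
k=5:  x_5 = 3480·1173294208396801+71·413·139244404619040 = 8166127521864977400,  y_5 = 3480·139244404619040+413·1173294208396801 = 969141036142138013

3480 413
24220799 2874480
168576757560 20006380387
1173294208396801 139244404619040
8166127521864977400 969141036142138013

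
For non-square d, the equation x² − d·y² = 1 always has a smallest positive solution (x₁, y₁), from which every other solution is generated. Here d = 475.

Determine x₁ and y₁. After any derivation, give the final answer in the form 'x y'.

√475 = [21; 1,3,1,6,2,6,1,3,1,42, …], period ℓ=10 (even) → k=9
a_0=21:  p_0=21·1+0=21,  q_0=21·0+1=1
a_1=1:  p_1=1·21+1=22,  q_1=1·1+0=1
a_2=3:  p_2=3·22+21=87,  q_2=3·1+1=4
…
a_4=6:  p_4=6·109+87=741,  q_4=6·5+4=34
a_5=2:  p_5=2·741+109=1591,  q_5=2·34+5=73
a_6=6:  p_6=6·1591+741=10287,  q_6=6·73+34=472
…
a_8=3:  p_8=3·11878+10287=45921,  q_8=3·545+472=2107
a_9=1:  p_9=1·45921+11878=57799,  q_9=1·2107+545=2652
(x₁, y₁) = (57799, 2652);  57799² − 475·2652² = 1 ✓

57799 2652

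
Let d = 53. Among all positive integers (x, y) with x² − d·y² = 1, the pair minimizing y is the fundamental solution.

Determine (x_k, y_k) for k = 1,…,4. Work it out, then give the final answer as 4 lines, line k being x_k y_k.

[7; 3,1,1,3,14] for √53; ℓ=5 ⇒ convergent index 9
i=0: a=7 ⇒ p=7, q=1
i=1: a=3 ⇒ p=22, q=3
i=2: a=1 ⇒ p=29, q=4
…
i=4: a=3 ⇒ p=182, q=25
…
i=7: a=1 ⇒ p=10578, q=1453
i=8: a=1 ⇒ p=18557, q=2549
i=9: a=3 ⇒ p=66249, q=9100
(x₁, y₁) = (66249, 9100);  66249² − 53·9100² = 1 ✓
n=2: (66249,9100)∘(66249,9100) = (66249·66249+53·9100·9100, 66249·9100+9100·66249) = (8777860001,1205731800)
n=3: (8777860001,1205731800)∘(66249,9100) = (66249·8777860001+53·9100·1205731800, 66249·1205731800+9100·8777860001) = (1163048894346249,159757052027300)
n=4: (1163048894346249,159757052027300)∘(66249,9100) = (66249·1163048894346249+53·9100·159757052027300, 66249·159757052027300+9100·1163048894346249) = (154101652394311440001,21167489878307463600)

66249 9100
8777860001 1205731800
1163048894346249 159757052027300
154101652394311440001 21167489878307463600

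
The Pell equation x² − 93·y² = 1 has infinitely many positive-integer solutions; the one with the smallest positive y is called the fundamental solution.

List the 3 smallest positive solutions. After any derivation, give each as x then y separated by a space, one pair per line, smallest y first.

12151 1260
295293601 30620520
7176225079351 744139875780

d=93: √d = [9; 1,1,1,4,6,4,1,1,1,18] (ℓ=10, even), read p_9/q_9
a_0=9:  p_0=9·1+0=9,  q_0=9·0+1=1
…
a_4=4:  p_4=4·29+19=135,  q_4=4·3+2=14
a_5=6:  p_5=6·135+29=839,  q_5=6·14+3=87
…
a_8=1:  p_8=1·4330+3491=7821,  q_8=1·449+362=811
a_9=1:  p_9=1·7821+4330=12151,  q_9=1·811+449=1260
(x₁, y₁) = (12151, 1260);  12151² − 93·1260² = 1 ✓
n=2: (12151,1260)∘(12151,1260) = (12151·12151+93·1260·1260, 12151·1260+1260·12151) = (295293601,30620520)
n=3: (295293601,30620520)∘(12151,1260) = (12151·295293601+93·1260·30620520, 12151·30620520+1260·295293601) = (7176225079351,744139875780)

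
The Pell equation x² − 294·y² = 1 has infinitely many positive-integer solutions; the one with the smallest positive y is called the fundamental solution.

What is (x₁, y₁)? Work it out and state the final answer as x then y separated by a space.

[17; 6,1,4,1,6,34] for √294; ℓ=6 ⇒ convergent index 5
step 0: (17, 1)  from 17·(1,0) + (0,1)
…
step 4: (703, 41)  from 1·(583,34) + (120,7)
step 5: (4801, 280)  from 6·(703,41) + (583,34)
→ (4801, 280).  Check: 4801²=23049601, 294·280²=23049600, difference 1.

4801 280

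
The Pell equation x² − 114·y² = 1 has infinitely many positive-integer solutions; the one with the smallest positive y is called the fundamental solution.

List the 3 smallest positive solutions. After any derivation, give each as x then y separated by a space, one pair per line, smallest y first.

√114 = [10; 1,2,10,2,1,20, …], period ℓ=6 (even) → k=5
k=0  a_k=10  p_k/q_k = 10/1
k=1  a_k=1  p_k/q_k = 11/1
k=2  a_k=2  p_k/q_k = 32/3
k=3  a_k=10  p_k/q_k = 331/31
k=4  a_k=2  p_k/q_k = 694/65
k=5  a_k=1  p_k/q_k = 1025/96
fundamental: x₁=1025, y₁=96  (since 1050625 − 114·9216 = 1)
(1025+96√114)^2 = 2101249 + 196800√114
(1025+96√114)^3 = 4307559425 + 403439904√114

1025 96
2101249 196800
4307559425 403439904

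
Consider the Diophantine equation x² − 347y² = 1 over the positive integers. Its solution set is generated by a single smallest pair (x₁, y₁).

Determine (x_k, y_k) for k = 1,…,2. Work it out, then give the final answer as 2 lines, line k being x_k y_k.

641602 34443
823306252807 44197395372

[18; 1,1,1,2,4,…,1,1,36] for √347; ℓ=14 ⇒ convergent index 13
k=0  a_k=18  p_k/q_k = 18/1
…
k=2  a_k=1  p_k/q_k = 37/2
k=3  a_k=1  p_k/q_k = 56/3
k=4  a_k=2  p_k/q_k = 149/8
…
k=7  a_k=17  p_k/q_k = 14269/766
k=8  a_k=1  p_k/q_k = 15070/809
…
k=10  a_k=2  p_k/q_k = 164168/8813
…
k=12  a_k=1  p_k/q_k = 402885/21628
k=13  a_k=1  p_k/q_k = 641602/34443
→ (641602, 34443).  Check: 641602²=411653126404, 347·34443²=411653126403, difference 1.
(x_2, y_2) = (641602·641602 + 347·34443·34443, 641602·34443 + 34443·641602) = (823306252807, 44197395372)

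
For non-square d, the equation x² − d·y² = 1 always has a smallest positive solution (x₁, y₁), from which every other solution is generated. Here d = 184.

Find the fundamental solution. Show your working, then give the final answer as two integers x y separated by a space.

24335 1794

√184 → a₀=13, period (1,1,3,2,1,2,1,2,3,1,1,26); ℓ=12 even so k=11
a_0=13:  p_0=13·1+0=13,  q_0=13·0+1=1
a_1=1:  p_1=1·13+1=14,  q_1=1·1+0=1
…
a_3=3:  p_3=3·27+14=95,  q_3=3·2+1=7
a_4=2:  p_4=2·95+27=217,  q_4=2·7+2=16
a_5=1:  p_5=1·217+95=312,  q_5=1·16+7=23
a_6=2:  p_6=2·312+217=841,  q_6=2·23+16=62
…
a_8=2:  p_8=2·1153+841=3147,  q_8=2·85+62=232
…
a_10=1:  p_10=1·10594+3147=13741,  q_10=1·781+232=1013
a_11=1:  p_11=1·13741+10594=24335,  q_11=1·1013+781=1794
→ (24335, 1794).  Check: 24335²=592192225, 184·1794²=592192224, difference 1.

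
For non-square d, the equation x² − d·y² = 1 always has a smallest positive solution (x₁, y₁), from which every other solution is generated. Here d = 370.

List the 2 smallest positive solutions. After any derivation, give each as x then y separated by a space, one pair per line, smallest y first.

213859 11118
91471343761 4755368724

√370 = [19; 4,4,38, …], period ℓ=3 (odd) → k=5
k=0  a_k=19  p_k/q_k = 19/1
…
k=2  a_k=4  p_k/q_k = 327/17
k=3  a_k=38  p_k/q_k = 12503/650
k=4  a_k=4  p_k/q_k = 50339/2617
k=5  a_k=4  p_k/q_k = 213859/11118
→ (213859, 11118).  Check: 213859²=45735671881, 370·11118²=45735671880, difference 1.
(213859+11118√370)^2 = 91471343761 + 4755368724√370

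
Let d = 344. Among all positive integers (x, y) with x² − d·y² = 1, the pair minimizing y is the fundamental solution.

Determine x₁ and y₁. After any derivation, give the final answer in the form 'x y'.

10405 561

√344 → a₀=18, period (1,1,4,1,3,1,4,1,1,36); ℓ=10 even so k=9
i=0: a=18 ⇒ p=18, q=1
…
i=5: a=3 ⇒ p=779, q=42
i=6: a=1 ⇒ p=983, q=53
i=7: a=4 ⇒ p=4711, q=254
i=8: a=1 ⇒ p=5694, q=307
i=9: a=1 ⇒ p=10405, q=561
→ (10405, 561).  Check: 10405²=108264025, 344·561²=108264024, difference 1.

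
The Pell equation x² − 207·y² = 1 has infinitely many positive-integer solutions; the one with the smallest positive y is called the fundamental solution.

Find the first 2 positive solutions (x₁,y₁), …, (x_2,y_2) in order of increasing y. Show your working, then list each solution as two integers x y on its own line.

1151 80
2649601 184160

√207 → a₀=14, period (2,1,1,2,1,1,2,28); ℓ=8 even so k=7
step 0: (14, 1)  from 14·(1,0) + (0,1)
…
step 4: (187, 13)  from 2·(72,5) + (43,3)
step 5: (259, 18)  from 1·(187,13) + (72,5)
step 6: (446, 31)  from 1·(259,18) + (187,13)
step 7: (1151, 80)  from 2·(446,31) + (259,18)
(x₁, y₁) = (1151, 80);  1151² − 207·80² = 1 ✓
(x_2, y_2) = (1151·1151 + 207·80·80, 1151·80 + 80·1151) = (2649601, 184160)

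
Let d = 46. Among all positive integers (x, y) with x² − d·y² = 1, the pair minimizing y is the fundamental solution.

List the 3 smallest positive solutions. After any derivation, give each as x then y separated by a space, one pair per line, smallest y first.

√46 = [6; 1,3,1,1,2,6,2,1,1,3,1,12, …], period ℓ=12 (even) → k=11
step 0: (6, 1)  from 6·(1,0) + (0,1)
step 1: (7, 1)  from 1·(6,1) + (1,0)
step 2: (27, 4)  from 3·(7,1) + (6,1)
step 3: (34, 5)  from 1·(27,4) + (7,1)
…
step 6: (997, 147)  from 6·(156,23) + (61,9)
…
step 8: (3147, 464)  from 1·(2150,317) + (997,147)
…
step 10: (19038, 2807)  from 3·(5297,781) + (3147,464)
step 11: (24335, 3588)  from 1·(19038,2807) + (5297,781)
(x₁, y₁) = (24335, 3588);  24335² − 46·3588² = 1 ✓
n=2: (24335,3588)∘(24335,3588) = (24335·24335+46·3588·3588, 24335·3588+3588·24335) = (1184384449,174627960)
n=3: (1184384449,174627960)∘(24335,3588) = (24335·1184384449+46·3588·174627960, 24335·174627960+3588·1184384449) = (57643991108495,8499142809612)

24335 3588
1184384449 174627960
57643991108495 8499142809612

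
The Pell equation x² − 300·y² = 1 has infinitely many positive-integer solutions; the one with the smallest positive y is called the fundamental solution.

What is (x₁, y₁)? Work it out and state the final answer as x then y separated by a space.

√300 = [17; 3,8,3,34, …], period ℓ=4 (even) → k=3
a_0=17:  p_0=17·1+0=17,  q_0=17·0+1=1
a_1=3:  p_1=3·17+1=52,  q_1=3·1+0=3
a_2=8:  p_2=8·52+17=433,  q_2=8·3+1=25
a_3=3:  p_3=3·433+52=1351,  q_3=3·25+3=78
fundamental: x₁=1351, y₁=78  (since 1825201 − 300·6084 = 1)

1351 78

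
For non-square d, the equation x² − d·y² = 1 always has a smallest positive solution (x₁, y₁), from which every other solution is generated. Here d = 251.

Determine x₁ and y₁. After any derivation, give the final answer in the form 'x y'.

3674890 231957

[15; 1,5,2,1,2,…,5,1,30] for √251; ℓ=14 ⇒ convergent index 13
k=0  a_k=15  p_k/q_k = 15/1
k=1  a_k=1  p_k/q_k = 16/1
k=2  a_k=5  p_k/q_k = 95/6
k=3  a_k=2  p_k/q_k = 206/13
…
k=5  a_k=2  p_k/q_k = 808/51
…
k=7  a_k=15  p_k/q_k = 29563/1866
…
k=12  a_k=5  p_k/q_k = 3097857/195535
k=13  a_k=1  p_k/q_k = 3674890/231957
fundamental: x₁=3674890, y₁=231957  (since 13504816512100 − 251·53804049849 = 1)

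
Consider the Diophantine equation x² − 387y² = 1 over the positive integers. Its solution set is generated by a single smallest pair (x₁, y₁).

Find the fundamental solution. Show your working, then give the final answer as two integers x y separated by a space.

3482 177

[19; 1,2,19,2,1,38] for √387; ℓ=6 ⇒ convergent index 5
k=0  a_k=19  p_k/q_k = 19/1
…
k=4  a_k=2  p_k/q_k = 2341/119
k=5  a_k=1  p_k/q_k = 3482/177
→ (3482, 177).  Check: 3482²=12124324, 387·177²=12124323, difference 1.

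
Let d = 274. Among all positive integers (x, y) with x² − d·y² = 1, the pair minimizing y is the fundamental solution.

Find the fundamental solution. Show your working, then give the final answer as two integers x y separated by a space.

3959299 239190

√274 = [16; 1,1,4,4,1,1,32, …], period ℓ=7 (odd) → k=13
a_0=16:  p_0=16·1+0=16,  q_0=16·0+1=1
a_1=1:  p_1=1·16+1=17,  q_1=1·1+0=1
…
a_5=1:  p_5=1·629+149=778,  q_5=1·38+9=47
…
a_7=32:  p_7=32·1407+778=45802,  q_7=32·85+47=2767
…
a_12=1:  p_12=1·1770023+419253=2189276,  q_12=1·106931+25328=132259
a_13=1:  p_13=1·2189276+1770023=3959299,  q_13=1·132259+106931=239190
fundamental: x₁=3959299, y₁=239190  (since 15676048571401 − 274·57211856100 = 1)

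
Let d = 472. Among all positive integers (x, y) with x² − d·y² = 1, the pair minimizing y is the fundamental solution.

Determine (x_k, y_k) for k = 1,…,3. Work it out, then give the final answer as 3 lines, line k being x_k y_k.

306917 14127
188396089777 8671632918
115643925371868101 5322943120573485

[21; 1,2,1,1,1,…,2,1,42] for √472; ℓ=14 ⇒ convergent index 13
i=0: a=21 ⇒ p=21, q=1
i=1: a=1 ⇒ p=22, q=1
…
i=4: a=1 ⇒ p=152, q=7
…
i=6: a=4 ⇒ p=1108, q=51
i=7: a=5 ⇒ p=5779, q=266
i=8: a=4 ⇒ p=24224, q=1115
…
i=10: a=1 ⇒ p=54227, q=2496
…
i=12: a=2 ⇒ p=222687, q=10250
i=13: a=1 ⇒ p=306917, q=14127
→ (306917, 14127).  Check: 306917²=94198044889, 472·14127²=94198044888, difference 1.
(x_2, y_2) = (306917·306917 + 472·14127·14127, 306917·14127 + 14127·306917) = (188396089777, 8671632918)
(x_3, y_3) = (306917·188396089777 + 472·14127·8671632918, 306917·8671632918 + 14127·188396089777) = (115643925371868101, 5322943120573485)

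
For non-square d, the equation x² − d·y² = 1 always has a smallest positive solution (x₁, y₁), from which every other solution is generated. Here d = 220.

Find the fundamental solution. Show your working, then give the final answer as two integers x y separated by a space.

√220 = [14; 1,4,1,28, …], period ℓ=4 (even) → k=3
k=0  a_k=14  p_k/q_k = 14/1
k=1  a_k=1  p_k/q_k = 15/1
k=2  a_k=4  p_k/q_k = 74/5
k=3  a_k=1  p_k/q_k = 89/6
(x₁, y₁) = (89, 6);  89² − 220·6² = 1 ✓

89 6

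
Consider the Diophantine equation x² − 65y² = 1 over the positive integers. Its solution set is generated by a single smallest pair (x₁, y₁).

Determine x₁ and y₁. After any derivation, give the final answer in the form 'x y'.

129 16

√65 → a₀=8, period (16); ℓ=1 odd so k=1
k=0  a_k=8  p_k/q_k = 8/1
k=1  a_k=16  p_k/q_k = 129/16
fundamental: x₁=129, y₁=16  (since 16641 − 65·256 = 1)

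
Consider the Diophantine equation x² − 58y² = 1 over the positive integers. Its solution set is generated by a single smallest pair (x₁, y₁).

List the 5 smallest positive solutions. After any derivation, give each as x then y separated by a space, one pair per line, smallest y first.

19603 2574
768555217 100916244
30131975818099 3956522259690
1181354243155834177 155119411612489896
46316174427035658925363 6081611647722756602886

d=58: √d = [7; 1,1,1,1,1,1,14] (ℓ=7, odd), read p_13/q_13
step 0: (7, 1)  from 7·(1,0) + (0,1)
step 1: (8, 1)  from 1·(7,1) + (1,0)
…
step 3: (23, 3)  from 1·(15,2) + (8,1)
step 4: (38, 5)  from 1·(23,3) + (15,2)
…
step 9: (2993, 393)  from 1·(1546,203) + (1447,190)
…
step 11: (7532, 989)  from 1·(4539,596) + (2993,393)
step 12: (12071, 1585)  from 1·(7532,989) + (4539,596)
step 13: (19603, 2574)  from 1·(12071,1585) + (7532,989)
(x₁, y₁) = (19603, 2574);  19603² − 58·2574² = 1 ✓
k=2:  x_2 = 19603·19603+58·2574·2574 = 768555217,  y_2 = 19603·2574+2574·19603 = 100916244
k=3:  x_3 = 19603·768555217+58·2574·100916244 = 30131975818099,  y_3 = 19603·100916244+2574·768555217 = 3956522259690
k=4:  x_4 = 19603·30131975818099+58·2574·3956522259690 = 1181354243155834177,  y_4 = 19603·3956522259690+2574·30131975818099 = 155119411612489896
k=5:  x_5 = 19603·1181354243155834177+58·2574·155119411612489896 = 46316174427035658925363,  y_5 = 19603·155119411612489896+2574·1181354243155834177 = 6081611647722756602886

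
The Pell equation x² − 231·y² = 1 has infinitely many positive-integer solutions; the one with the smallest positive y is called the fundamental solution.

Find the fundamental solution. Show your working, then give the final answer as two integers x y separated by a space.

76 5

[15; 5,30] for √231; ℓ=2 ⇒ convergent index 1
i=0: a=15 ⇒ p=15, q=1
i=1: a=5 ⇒ p=76, q=5
fundamental: x₁=76, y₁=5  (since 5776 − 231·25 = 1)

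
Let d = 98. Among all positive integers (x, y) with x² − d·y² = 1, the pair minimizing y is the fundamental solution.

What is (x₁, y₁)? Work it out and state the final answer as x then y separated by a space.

√98 → a₀=9, period (1,8,1,18); ℓ=4 even so k=3
step 0: (9, 1)  from 9·(1,0) + (0,1)
step 1: (10, 1)  from 1·(9,1) + (1,0)
step 2: (89, 9)  from 8·(10,1) + (9,1)
step 3: (99, 10)  from 1·(89,9) + (10,1)
(x₁, y₁) = (99, 10);  99² − 98·10² = 1 ✓

99 10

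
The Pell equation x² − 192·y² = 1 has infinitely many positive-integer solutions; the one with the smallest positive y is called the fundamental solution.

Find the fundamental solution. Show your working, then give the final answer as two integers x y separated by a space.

d=192: √d = [13; 1,5,1,26] (ℓ=4, even), read p_3/q_3
step 0: (13, 1)  from 13·(1,0) + (0,1)
step 1: (14, 1)  from 1·(13,1) + (1,0)
step 2: (83, 6)  from 5·(14,1) + (13,1)
step 3: (97, 7)  from 1·(83,6) + (14,1)
→ (97, 7).  Check: 97²=9409, 192·7²=9408, difference 1.

97 7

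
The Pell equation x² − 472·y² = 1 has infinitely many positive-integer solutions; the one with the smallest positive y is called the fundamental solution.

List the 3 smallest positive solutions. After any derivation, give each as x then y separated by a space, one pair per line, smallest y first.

306917 14127
188396089777 8671632918
115643925371868101 5322943120573485

√472 → a₀=21, period (1,2,1,1,1,…,2,1,42); ℓ=14 even so k=13
k=0  a_k=21  p_k/q_k = 21/1
k=1  a_k=1  p_k/q_k = 22/1
…
k=3  a_k=1  p_k/q_k = 87/4
…
k=5  a_k=1  p_k/q_k = 239/11
k=6  a_k=4  p_k/q_k = 1108/51
k=7  a_k=5  p_k/q_k = 5779/266
k=8  a_k=4  p_k/q_k = 24224/1115
k=9  a_k=1  p_k/q_k = 30003/1381
k=10  a_k=1  p_k/q_k = 54227/2496
k=11  a_k=1  p_k/q_k = 84230/3877
k=12  a_k=2  p_k/q_k = 222687/10250
k=13  a_k=1  p_k/q_k = 306917/14127
(x₁, y₁) = (306917, 14127);  306917² − 472·14127² = 1 ✓
n=2: (306917,14127)∘(306917,14127) = (306917·306917+472·14127·14127, 306917·14127+14127·306917) = (188396089777,8671632918)
n=3: (188396089777,8671632918)∘(306917,14127) = (306917·188396089777+472·14127·8671632918, 306917·8671632918+14127·188396089777) = (115643925371868101,5322943120573485)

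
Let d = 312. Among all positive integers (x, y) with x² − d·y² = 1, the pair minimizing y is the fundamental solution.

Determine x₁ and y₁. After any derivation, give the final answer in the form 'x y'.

√312 = [17; 1,1,1,34, …], period ℓ=4 (even) → k=3
i=0: a=17 ⇒ p=17, q=1
i=1: a=1 ⇒ p=18, q=1
i=2: a=1 ⇒ p=35, q=2
i=3: a=1 ⇒ p=53, q=3
fundamental: x₁=53, y₁=3  (since 2809 − 312·9 = 1)

53 3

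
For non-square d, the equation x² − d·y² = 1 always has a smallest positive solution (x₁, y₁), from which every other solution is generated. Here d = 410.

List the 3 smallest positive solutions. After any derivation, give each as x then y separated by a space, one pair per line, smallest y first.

81 4
13121 648
2125521 104972

d=410: √d = [20; 4,40] (ℓ=2, even), read p_1/q_1
step 0: (20, 1)  from 20·(1,0) + (0,1)
step 1: (81, 4)  from 4·(20,1) + (1,0)
→ (81, 4).  Check: 81²=6561, 410·4²=6560, difference 1.
(x_2, y_2) = (81·81 + 410·4·4, 81·4 + 4·81) = (13121, 648)
(x_3, y_3) = (81·13121 + 410·4·648, 81·648 + 4·13121) = (2125521, 104972)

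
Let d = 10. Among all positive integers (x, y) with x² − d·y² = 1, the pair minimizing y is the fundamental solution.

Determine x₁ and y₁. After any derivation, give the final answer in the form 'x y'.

19 6

[3; 6] for √10; ℓ=1 ⇒ convergent index 1
step 0: (3, 1)  from 3·(1,0) + (0,1)
step 1: (19, 6)  from 6·(3,1) + (1,0)
(x₁, y₁) = (19, 6);  19² − 10·6² = 1 ✓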